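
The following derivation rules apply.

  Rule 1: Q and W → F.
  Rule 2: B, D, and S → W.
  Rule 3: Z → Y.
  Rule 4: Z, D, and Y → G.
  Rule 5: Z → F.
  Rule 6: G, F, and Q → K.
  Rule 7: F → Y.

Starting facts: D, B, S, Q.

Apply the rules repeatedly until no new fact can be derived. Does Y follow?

From B, D, and S, Rule 2 gives W.
From Q and W, Rule 1 gives F.
From F, Rule 7 gives Y.

Yes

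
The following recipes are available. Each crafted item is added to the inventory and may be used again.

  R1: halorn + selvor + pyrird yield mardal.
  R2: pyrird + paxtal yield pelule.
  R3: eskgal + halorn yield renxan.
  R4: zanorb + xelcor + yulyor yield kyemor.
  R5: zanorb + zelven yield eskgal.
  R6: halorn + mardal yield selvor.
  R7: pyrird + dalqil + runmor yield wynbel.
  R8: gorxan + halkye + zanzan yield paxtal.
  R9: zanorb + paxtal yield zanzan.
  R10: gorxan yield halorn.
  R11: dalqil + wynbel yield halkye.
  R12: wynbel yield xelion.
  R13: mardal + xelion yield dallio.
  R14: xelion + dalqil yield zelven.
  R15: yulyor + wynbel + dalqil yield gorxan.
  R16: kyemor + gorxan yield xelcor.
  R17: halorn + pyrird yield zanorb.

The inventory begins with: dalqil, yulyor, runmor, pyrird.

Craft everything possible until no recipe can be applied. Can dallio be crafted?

No

dallio would need mardal and xelion (R13), but mardal is never obtained.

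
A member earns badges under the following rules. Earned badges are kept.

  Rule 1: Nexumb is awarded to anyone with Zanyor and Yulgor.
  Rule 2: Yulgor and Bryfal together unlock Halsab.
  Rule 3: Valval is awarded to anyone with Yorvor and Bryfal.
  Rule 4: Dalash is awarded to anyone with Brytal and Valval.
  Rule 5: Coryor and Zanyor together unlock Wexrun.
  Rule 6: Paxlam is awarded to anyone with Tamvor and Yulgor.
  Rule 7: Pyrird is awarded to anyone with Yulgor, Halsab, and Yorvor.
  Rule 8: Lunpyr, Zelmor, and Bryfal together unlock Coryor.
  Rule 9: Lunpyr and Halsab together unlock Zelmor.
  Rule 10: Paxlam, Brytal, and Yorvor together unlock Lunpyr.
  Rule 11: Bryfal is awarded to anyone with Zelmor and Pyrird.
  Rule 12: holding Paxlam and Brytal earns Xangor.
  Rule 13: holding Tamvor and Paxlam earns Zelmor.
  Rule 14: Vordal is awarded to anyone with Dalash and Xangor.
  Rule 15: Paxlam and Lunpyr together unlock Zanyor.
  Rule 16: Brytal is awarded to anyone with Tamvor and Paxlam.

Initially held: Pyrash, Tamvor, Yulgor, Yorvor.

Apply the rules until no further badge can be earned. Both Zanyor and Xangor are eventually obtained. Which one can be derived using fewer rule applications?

Xangor

Xangor: With Tamvor and Yulgor, Paxlam is earned (Rule 6). With Tamvor and Paxlam, Brytal is earned (Rule 16). With Paxlam and Brytal, Xangor is earned (Rule 12). [3 rule applications]
Zanyor: With Tamvor and Yulgor, Paxlam is earned (Rule 6). With Tamvor and Paxlam, Brytal is earned (Rule 16). With Paxlam, Brytal, and Yorvor, Lunpyr is earned (Rule 10). With Paxlam and Lunpyr, Zanyor is earned (Rule 15). [4 rule applications]
Xangor needs fewer.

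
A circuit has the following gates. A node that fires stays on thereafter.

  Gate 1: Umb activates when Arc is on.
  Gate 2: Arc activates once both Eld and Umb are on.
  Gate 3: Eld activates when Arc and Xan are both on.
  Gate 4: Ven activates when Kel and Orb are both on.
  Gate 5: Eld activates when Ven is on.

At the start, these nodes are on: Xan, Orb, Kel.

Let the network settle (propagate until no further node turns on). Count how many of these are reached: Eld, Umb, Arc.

Kel and Orb are on, so Ven activates (Gate 4).
Ven is on, so Eld activates (Gate 5).
Eld: reached.
Umb would need Arc (Gate 1), but Arc never turns on.
Arc would need Eld and Umb (Gate 2), but Umb never turns on.
Reached: Eld — 1 of the 3.

1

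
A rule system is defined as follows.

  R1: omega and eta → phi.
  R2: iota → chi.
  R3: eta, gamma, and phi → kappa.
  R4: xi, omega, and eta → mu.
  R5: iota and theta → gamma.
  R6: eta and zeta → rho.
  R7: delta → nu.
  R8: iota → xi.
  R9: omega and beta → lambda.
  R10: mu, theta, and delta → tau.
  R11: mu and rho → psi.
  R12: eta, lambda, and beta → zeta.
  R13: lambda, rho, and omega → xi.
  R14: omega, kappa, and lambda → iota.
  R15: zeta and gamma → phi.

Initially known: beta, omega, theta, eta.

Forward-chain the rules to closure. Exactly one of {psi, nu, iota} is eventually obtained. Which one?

psi

From omega and beta, R9 gives lambda.
eta, lambda, and beta hold, so zeta follows (R12).
From eta and zeta, R6 gives rho.
From lambda, rho, and omega, R13 gives xi.
xi, omega, and eta hold, so mu follows (R4).
mu and rho hold, so psi follows (R11).
iota would need omega, kappa, and lambda (R14), but kappa is never established. nu would need delta (R7), but delta is never established.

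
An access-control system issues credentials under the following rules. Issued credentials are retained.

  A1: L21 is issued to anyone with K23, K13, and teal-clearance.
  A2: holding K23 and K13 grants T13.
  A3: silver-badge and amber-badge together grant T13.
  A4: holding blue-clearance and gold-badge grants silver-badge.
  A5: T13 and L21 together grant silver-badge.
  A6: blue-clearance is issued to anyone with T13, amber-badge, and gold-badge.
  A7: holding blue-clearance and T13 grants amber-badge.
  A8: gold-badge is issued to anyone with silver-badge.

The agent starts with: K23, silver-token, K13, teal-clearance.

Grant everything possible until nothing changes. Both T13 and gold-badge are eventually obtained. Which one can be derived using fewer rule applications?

T13

T13: Holding K23 and K13 grants T13 (A2). [1 rule application]
gold-badge: Holding K23, K13, and teal-clearance grants L21 (A1). Holding K23 and K13 grants T13 (A2). Holding T13 and L21 grants silver-badge (A5). Holding silver-badge grants gold-badge (A8). [4 rule applications]
T13 needs fewer.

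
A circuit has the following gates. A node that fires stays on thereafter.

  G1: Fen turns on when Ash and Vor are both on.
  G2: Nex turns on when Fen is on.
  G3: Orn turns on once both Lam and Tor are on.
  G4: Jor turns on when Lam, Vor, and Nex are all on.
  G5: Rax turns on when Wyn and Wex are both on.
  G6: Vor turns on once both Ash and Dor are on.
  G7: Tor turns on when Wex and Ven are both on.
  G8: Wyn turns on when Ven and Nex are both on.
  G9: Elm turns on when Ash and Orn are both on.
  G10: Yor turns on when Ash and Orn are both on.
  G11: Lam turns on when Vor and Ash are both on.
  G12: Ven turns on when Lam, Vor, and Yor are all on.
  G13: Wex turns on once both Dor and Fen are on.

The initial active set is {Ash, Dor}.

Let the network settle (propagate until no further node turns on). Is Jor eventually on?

Yes

G6: Ash and Dor on → Vor on.
G11: Vor and Ash on → Lam on.
Ash and Vor are on, so Fen turns on (G1).
Fen is on, so Nex turns on (G2).
Lam, Vor, and Nex are on, so Jor turns on (G4).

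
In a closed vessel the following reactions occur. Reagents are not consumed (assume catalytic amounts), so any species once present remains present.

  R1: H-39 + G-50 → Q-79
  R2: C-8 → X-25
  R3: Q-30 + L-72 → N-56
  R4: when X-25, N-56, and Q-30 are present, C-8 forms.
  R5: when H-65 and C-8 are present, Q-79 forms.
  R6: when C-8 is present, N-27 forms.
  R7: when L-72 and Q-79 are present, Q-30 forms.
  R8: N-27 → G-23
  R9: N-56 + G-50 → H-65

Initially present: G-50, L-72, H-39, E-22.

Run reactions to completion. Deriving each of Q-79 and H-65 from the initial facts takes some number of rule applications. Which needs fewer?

Q-79: H-39 and G-50 present → Q-79 forms (R1). [1 rule application]
H-65: H-39 and G-50 present → Q-79 forms (R1). L-72 and Q-79 present → Q-30 forms (R7). Q-30 and L-72 present → N-56 forms (R3). N-56 and G-50 present → H-65 forms (R9). [4 rule applications]
Q-79 needs fewer.

Q-79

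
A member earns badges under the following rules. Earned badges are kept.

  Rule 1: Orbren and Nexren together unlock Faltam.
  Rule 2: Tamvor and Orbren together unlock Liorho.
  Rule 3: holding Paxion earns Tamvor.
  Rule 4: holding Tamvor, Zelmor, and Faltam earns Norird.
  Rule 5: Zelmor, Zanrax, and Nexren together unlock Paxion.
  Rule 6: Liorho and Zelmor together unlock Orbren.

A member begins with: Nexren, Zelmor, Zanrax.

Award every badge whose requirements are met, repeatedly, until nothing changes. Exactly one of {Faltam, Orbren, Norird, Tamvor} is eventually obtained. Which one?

With Zelmor, Zanrax, and Nexren, Paxion is earned (Rule 5).
With Paxion, Tamvor is earned (Rule 3).
Norird would need Tamvor, Zelmor, and Faltam (Rule 4), but Faltam is never earned. Orbren would need Liorho and Zelmor (Rule 6), but Liorho is never earned. Faltam would need Orbren and Nexren (Rule 1), but Orbren is never earned.

Tamvor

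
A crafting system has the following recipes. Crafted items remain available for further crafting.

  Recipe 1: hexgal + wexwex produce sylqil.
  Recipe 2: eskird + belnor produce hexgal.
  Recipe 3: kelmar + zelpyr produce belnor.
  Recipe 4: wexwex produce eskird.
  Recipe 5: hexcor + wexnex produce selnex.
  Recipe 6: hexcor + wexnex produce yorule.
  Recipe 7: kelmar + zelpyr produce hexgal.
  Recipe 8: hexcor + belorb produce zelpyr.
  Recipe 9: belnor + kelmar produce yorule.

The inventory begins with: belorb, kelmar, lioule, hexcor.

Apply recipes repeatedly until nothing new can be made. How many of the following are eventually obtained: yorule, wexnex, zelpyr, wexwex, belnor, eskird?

3

hexcor + belorb → zelpyr (Recipe 8).
Using Recipe 3, kelmar and zelpyr make belnor.
Using Recipe 9, belnor and kelmar make yorule.
yorule: reached.
No rule produces wexnex, and it is not given.
zelpyr: reached.
No rule produces wexwex, and it is not given.
belnor: reached.
eskird would need wexwex (Recipe 4), but wexwex is never obtained.
Reached: yorule, zelpyr, and belnor — 3 of the 6.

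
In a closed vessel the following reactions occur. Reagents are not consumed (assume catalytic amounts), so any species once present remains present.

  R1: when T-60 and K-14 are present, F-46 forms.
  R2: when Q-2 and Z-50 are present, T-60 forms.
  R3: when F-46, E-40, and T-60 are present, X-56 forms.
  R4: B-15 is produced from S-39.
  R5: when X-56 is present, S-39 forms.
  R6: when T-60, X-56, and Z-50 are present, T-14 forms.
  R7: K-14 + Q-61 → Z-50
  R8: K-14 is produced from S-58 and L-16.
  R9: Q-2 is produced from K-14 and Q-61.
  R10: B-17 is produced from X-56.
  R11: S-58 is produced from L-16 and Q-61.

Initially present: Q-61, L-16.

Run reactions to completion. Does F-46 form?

L-16 and Q-61 present → S-58 forms (R11).
S-58 and L-16 present → K-14 forms (R8).
K-14 and Q-61 present → Z-50 forms (R7).
K-14 and Q-61 present → Q-2 forms (R9).
Q-2 and Z-50 present → T-60 forms (R2).
T-60 and K-14 present → F-46 forms (R1).

Yes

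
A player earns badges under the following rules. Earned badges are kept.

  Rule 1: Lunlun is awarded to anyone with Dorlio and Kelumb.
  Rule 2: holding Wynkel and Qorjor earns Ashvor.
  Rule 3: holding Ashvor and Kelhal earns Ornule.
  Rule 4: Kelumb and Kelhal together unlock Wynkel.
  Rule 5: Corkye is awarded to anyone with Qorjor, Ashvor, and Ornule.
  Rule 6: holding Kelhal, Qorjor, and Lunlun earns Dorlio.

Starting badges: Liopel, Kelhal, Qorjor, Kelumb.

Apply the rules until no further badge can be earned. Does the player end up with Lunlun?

No

Lunlun would need Dorlio and Kelumb (Rule 1), but Dorlio is never earned.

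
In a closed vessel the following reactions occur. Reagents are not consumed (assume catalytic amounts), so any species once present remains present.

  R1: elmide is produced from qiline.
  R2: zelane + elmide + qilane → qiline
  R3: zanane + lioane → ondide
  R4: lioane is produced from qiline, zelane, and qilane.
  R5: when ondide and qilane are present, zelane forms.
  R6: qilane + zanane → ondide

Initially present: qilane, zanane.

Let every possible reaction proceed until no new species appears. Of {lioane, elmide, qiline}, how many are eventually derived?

lioane would need qiline, zelane, and qilane (R4), but qiline never forms.
elmide would need qiline (R1), but qiline never forms.
qiline would need zelane, elmide, and qilane (R2), but elmide never forms.
None of the 3 are reached.

0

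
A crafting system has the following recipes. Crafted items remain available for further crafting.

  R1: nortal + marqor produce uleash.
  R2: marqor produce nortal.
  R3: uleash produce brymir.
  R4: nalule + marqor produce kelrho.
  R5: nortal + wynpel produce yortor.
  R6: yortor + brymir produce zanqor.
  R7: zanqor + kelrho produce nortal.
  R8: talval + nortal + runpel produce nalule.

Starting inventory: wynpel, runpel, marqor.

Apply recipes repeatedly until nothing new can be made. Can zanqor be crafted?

marqor → nortal (R2).
Using R5, nortal and wynpel make yortor.
Using R1, nortal and marqor make uleash.
Using R3, uleash makes brymir.
Using R6, yortor and brymir make zanqor.

Yes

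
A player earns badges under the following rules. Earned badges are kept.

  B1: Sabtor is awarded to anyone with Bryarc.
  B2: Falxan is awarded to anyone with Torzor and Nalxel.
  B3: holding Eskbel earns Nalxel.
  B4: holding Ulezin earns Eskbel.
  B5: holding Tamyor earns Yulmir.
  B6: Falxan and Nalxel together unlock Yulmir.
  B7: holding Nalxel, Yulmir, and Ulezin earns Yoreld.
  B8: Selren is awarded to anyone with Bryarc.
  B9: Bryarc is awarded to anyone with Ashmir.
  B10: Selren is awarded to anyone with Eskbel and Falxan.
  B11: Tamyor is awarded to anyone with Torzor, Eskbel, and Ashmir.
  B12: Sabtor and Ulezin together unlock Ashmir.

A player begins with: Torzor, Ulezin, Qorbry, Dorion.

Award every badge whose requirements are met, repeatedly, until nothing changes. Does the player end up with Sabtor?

No

Sabtor would need Bryarc (B1), but Bryarc is never earned.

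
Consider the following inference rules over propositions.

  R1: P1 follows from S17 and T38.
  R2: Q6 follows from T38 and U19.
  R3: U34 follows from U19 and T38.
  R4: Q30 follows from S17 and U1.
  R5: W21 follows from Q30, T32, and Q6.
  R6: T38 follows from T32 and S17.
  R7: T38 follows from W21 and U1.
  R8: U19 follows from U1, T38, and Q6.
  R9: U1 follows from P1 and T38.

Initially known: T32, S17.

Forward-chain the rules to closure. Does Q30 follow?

Yes

T32 and S17 hold, so T38 follows (R6).
From S17 and T38, R1 gives P1.
P1 and T38 hold, so U1 follows (R9).
From S17 and U1, R4 gives Q30.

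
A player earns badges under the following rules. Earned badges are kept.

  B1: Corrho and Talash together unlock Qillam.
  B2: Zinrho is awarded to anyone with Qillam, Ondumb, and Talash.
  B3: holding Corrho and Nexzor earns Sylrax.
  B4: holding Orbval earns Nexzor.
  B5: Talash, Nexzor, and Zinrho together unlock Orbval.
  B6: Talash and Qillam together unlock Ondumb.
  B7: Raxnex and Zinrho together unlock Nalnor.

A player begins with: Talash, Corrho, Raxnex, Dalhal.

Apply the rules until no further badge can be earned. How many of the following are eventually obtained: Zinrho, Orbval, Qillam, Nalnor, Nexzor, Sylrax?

With Corrho and Talash, Qillam is earned (B1).
With Talash and Qillam, Ondumb is earned (B6).
With Qillam, Ondumb, and Talash, Zinrho is earned (B2).
With Raxnex and Zinrho, Nalnor is earned (B7).
Zinrho: reached.
Orbval would need Talash, Nexzor, and Zinrho (B5), but Nexzor is never earned.
Qillam: reached.
Nalnor: reached.
Nexzor would need Orbval (B4), but Orbval is never earned.
Sylrax would need Corrho and Nexzor (B3), but Nexzor is never earned.
Reached: Zinrho, Qillam, and Nalnor — 3 of the 6.

3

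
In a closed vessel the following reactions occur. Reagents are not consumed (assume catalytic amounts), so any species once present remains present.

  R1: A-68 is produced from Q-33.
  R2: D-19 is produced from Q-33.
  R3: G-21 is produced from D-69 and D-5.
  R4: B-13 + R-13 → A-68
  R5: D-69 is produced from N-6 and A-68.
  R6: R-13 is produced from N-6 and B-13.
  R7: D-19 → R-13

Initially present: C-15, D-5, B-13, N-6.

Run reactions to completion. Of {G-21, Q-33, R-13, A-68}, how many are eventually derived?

N-6 and B-13 present → R-13 forms (R6).
B-13 and R-13 present → A-68 forms (R4).
N-6 and A-68 present → D-69 forms (R5).
D-69 and D-5 present → G-21 forms (R3).
G-21: reached.
No rule produces Q-33, and it is not given.
R-13: reached.
A-68: reached.
Reached: G-21, R-13, and A-68 — 3 of the 4.

3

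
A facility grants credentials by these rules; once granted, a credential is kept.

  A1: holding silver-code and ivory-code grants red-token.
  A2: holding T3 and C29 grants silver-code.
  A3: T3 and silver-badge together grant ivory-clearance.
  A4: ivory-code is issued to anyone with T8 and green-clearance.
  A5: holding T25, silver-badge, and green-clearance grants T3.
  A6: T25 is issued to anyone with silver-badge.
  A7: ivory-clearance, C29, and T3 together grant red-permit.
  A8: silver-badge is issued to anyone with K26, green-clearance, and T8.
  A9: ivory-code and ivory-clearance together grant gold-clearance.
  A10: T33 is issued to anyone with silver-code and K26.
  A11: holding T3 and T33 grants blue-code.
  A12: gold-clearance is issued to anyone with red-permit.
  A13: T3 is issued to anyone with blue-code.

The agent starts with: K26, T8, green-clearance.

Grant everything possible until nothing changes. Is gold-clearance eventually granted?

Holding T8 and green-clearance grants ivory-code (A4).
Holding K26, green-clearance, and T8 grants silver-badge (A8).
Holding silver-badge grants T25 (A6).
Holding T25, silver-badge, and green-clearance grants T3 (A5).
Holding T3 and silver-badge grants ivory-clearance (A3).
Holding ivory-code and ivory-clearance grants gold-clearance (A9).

Yes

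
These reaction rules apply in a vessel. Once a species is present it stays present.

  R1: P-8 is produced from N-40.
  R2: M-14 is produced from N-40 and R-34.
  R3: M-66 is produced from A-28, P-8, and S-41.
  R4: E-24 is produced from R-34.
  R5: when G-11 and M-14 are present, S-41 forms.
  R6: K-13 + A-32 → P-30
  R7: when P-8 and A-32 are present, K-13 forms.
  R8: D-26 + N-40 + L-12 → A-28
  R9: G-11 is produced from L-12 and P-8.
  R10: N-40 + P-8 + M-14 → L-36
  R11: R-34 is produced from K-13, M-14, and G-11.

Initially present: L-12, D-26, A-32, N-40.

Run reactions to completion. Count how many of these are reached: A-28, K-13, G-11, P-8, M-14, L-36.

D-26, N-40, and L-12 present → A-28 forms (R8).
N-40 present → P-8 forms (R1).
P-8 and A-32 present → K-13 forms (R7).
L-12 and P-8 present → G-11 forms (R9).
A-28: reached.
K-13: reached.
G-11: reached.
P-8: reached.
M-14 would need N-40 and R-34 (R2), but R-34 never forms.
L-36 would need N-40, P-8, and M-14 (R10), but M-14 never forms.
Reached: A-28, K-13, G-11, and P-8 — 4 of the 6.

4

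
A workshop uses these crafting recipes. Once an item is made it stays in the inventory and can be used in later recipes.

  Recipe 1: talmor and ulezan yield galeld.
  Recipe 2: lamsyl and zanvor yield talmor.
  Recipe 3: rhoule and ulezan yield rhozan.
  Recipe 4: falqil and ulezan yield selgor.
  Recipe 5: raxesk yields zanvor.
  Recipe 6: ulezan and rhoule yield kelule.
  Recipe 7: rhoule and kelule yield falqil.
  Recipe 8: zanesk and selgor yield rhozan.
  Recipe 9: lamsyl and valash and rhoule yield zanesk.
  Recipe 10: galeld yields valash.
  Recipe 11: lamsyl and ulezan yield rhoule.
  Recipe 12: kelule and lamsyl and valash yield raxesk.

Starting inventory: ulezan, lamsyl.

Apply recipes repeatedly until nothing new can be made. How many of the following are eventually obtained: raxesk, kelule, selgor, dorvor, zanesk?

2

Using Recipe 11, lamsyl and ulezan make rhoule.
Using Recipe 6, ulezan and rhoule make kelule.
Using Recipe 7, rhoule and kelule make falqil.
falqil and ulezan → selgor (Recipe 4).
raxesk would need kelule, lamsyl, and valash (Recipe 12), but valash is never obtained.
kelule: reached.
selgor: reached.
No rule produces dorvor, and it is not given.
zanesk would need lamsyl, valash, and rhoule (Recipe 9), but valash is never obtained.
Reached: kelule and selgor — 2 of the 5.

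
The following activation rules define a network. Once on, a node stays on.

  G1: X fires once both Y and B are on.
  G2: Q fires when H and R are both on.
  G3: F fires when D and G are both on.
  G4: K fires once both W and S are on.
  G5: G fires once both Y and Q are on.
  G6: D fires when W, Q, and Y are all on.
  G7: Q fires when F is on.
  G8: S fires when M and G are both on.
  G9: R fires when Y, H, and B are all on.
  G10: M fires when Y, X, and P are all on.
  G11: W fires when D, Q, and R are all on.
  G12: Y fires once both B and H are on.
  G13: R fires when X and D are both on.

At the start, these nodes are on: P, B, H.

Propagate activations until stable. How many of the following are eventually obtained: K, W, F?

0

K would need W and S (G4), but W never turns on.
W would need D, Q, and R (G11), but D never turns on.
F would need D and G (G3), but D never turns on.
None of the 3 are reached.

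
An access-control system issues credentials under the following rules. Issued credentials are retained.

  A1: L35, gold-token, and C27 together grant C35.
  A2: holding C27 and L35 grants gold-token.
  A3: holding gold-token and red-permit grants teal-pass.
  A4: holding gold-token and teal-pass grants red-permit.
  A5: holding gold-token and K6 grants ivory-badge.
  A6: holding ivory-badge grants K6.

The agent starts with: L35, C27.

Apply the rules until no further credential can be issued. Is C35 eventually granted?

Holding C27 and L35 grants gold-token (A2).
Holding L35, gold-token, and C27 grants C35 (A1).

Yes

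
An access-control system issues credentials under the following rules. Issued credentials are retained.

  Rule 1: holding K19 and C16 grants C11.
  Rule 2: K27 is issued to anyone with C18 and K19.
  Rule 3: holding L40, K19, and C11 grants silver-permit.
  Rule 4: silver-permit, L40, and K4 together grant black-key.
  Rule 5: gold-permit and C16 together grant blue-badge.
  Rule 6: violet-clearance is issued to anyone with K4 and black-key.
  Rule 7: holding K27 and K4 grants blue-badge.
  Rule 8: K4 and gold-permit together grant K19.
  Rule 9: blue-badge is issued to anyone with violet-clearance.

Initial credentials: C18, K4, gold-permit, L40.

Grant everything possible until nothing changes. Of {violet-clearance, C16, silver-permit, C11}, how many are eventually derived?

violet-clearance would need K4 and black-key (Rule 6), but black-key is never granted.
No rule produces C16, and it is not given.
silver-permit would need L40, K19, and C11 (Rule 3), but C11 is never granted.
C11 would need K19 and C16 (Rule 1), but C16 is never granted.
None of the 4 are reached.

0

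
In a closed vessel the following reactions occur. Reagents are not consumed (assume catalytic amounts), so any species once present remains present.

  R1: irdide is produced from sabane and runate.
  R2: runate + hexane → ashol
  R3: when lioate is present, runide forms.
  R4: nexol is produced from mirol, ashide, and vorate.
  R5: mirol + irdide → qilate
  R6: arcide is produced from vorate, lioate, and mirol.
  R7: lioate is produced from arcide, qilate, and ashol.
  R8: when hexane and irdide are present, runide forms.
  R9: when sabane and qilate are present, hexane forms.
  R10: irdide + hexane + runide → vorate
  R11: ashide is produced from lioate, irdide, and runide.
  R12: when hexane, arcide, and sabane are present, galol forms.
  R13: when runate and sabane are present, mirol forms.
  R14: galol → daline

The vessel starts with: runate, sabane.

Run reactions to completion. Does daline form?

No

daline would need galol (R14), but galol never forms.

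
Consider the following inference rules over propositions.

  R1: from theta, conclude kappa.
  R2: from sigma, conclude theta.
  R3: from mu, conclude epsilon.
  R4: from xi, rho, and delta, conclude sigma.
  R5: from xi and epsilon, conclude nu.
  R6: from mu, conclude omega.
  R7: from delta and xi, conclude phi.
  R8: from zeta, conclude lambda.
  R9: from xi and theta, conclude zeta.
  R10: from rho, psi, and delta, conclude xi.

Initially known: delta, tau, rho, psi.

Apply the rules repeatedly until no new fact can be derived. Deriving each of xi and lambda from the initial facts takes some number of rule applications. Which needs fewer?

xi

xi: From rho, psi, and delta, R10 gives xi. [1 rule application]
lambda: From rho, psi, and delta, R10 gives xi. xi, rho, and delta hold, so sigma follows (R4). From sigma, R2 gives theta. xi and theta hold, so zeta follows (R9). From zeta, R8 gives lambda. [5 rule applications]
xi needs fewer.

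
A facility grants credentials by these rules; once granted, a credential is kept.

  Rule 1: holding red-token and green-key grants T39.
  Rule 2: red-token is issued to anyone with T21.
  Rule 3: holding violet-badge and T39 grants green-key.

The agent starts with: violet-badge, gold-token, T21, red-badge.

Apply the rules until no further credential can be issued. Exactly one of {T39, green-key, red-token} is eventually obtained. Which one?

red-token

Holding T21 grants red-token (Rule 2).
T39 would need red-token and green-key (Rule 1), but green-key is never granted. green-key would need violet-badge and T39 (Rule 3), but T39 is never granted.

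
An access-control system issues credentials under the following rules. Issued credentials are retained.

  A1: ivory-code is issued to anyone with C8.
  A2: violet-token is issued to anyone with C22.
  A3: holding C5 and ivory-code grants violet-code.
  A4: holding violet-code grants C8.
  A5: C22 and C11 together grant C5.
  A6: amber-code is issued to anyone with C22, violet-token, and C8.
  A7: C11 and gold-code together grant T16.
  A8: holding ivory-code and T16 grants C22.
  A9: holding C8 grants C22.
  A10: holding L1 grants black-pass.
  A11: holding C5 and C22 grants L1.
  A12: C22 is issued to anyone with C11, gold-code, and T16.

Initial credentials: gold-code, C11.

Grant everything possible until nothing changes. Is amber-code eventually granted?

amber-code would need C22, violet-token, and C8 (A6), but C8 is never granted.

No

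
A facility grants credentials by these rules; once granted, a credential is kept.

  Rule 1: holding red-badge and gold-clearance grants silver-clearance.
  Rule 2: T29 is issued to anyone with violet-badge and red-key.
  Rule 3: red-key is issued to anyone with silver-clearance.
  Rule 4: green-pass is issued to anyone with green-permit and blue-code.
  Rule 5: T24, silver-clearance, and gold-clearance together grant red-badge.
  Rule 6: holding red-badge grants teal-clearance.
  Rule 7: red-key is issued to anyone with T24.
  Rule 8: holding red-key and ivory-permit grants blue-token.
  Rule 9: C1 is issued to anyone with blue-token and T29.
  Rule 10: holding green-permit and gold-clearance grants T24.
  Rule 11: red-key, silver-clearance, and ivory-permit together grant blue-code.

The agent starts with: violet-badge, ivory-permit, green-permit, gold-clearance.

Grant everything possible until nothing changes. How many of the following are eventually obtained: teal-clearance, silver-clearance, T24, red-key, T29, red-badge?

3

Holding green-permit and gold-clearance grants T24 (Rule 10).
Holding T24 grants red-key (Rule 7).
Holding violet-badge and red-key grants T29 (Rule 2).
teal-clearance would need red-badge (Rule 6), but red-badge is never granted.
silver-clearance would need red-badge and gold-clearance (Rule 1), but red-badge is never granted.
T24: reached.
red-key: reached.
T29: reached.
red-badge would need T24, silver-clearance, and gold-clearance (Rule 5), but silver-clearance is never granted.
Reached: T24, red-key, and T29 — 3 of the 6.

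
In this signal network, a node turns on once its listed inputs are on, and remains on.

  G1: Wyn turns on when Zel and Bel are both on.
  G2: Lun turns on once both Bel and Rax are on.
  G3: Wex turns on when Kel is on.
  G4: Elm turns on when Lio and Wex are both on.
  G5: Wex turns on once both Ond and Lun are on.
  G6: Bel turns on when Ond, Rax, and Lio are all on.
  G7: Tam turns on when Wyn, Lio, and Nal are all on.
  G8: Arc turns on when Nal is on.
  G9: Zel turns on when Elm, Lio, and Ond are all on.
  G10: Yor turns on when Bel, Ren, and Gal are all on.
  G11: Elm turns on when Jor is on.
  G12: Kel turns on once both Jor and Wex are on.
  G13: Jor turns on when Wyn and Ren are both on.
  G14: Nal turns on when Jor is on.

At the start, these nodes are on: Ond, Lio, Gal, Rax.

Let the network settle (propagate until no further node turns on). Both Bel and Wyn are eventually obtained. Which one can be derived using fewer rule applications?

Bel

Bel: G6: Ond, Rax, and Lio on → Bel on. [1 rule application]
Wyn: Ond, Rax, and Lio are on, so Bel turns on (G6). Bel and Rax are on, so Lun turns on (G2). Ond and Lun are on, so Wex turns on (G5). G4: Lio and Wex on → Elm on. Elm, Lio, and Ond are on, so Zel turns on (G9). G1: Zel and Bel on → Wyn on. [6 rule applications]
Bel needs fewer.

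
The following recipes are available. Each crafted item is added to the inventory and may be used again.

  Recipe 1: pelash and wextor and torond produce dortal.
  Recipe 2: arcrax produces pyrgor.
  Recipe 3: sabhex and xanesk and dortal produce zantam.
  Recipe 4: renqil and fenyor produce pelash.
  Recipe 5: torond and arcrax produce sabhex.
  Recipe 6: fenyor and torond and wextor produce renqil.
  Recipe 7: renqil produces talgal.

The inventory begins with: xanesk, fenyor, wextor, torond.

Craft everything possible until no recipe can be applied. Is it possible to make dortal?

Using Recipe 6, fenyor, torond, and wextor make renqil.
renqil and fenyor → pelash (Recipe 4).
Using Recipe 1, pelash, wextor, and torond make dortal.

Yes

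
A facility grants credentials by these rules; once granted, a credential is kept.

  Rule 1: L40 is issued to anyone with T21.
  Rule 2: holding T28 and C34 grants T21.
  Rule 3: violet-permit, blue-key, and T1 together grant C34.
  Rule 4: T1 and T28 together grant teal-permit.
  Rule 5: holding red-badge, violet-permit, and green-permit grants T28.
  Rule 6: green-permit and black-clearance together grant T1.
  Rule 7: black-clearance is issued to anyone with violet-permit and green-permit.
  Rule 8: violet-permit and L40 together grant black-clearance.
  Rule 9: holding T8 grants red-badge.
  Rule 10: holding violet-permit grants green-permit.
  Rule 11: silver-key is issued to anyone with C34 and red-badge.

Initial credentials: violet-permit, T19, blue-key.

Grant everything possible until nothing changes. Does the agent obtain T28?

No

T28 would need red-badge, violet-permit, and green-permit (Rule 5), but red-badge is never granted.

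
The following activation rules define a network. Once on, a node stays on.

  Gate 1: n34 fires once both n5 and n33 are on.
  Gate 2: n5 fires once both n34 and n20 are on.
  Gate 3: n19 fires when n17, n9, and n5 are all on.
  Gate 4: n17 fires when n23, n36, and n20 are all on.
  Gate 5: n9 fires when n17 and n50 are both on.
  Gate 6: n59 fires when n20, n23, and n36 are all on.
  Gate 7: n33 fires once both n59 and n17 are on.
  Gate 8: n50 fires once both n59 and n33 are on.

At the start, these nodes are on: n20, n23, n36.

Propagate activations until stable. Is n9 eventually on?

Yes

Gate 6: n20, n23, and n36 on → n59 on.
n23, n36, and n20 are on, so n17 fires (Gate 4).
Gate 7: n59 and n17 on → n33 on.
n59 and n33 are on, so n50 fires (Gate 8).
n17 and n50 are on, so n9 fires (Gate 5).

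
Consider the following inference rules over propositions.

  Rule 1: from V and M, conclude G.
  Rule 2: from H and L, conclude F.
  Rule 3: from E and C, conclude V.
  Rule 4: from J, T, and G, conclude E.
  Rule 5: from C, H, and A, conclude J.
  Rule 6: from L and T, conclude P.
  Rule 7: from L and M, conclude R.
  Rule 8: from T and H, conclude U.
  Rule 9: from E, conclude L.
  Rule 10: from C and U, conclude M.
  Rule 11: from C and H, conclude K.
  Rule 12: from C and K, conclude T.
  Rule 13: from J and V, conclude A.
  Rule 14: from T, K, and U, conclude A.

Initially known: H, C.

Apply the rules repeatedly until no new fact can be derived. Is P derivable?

P would need L and T (Rule 6), but L is never established.

No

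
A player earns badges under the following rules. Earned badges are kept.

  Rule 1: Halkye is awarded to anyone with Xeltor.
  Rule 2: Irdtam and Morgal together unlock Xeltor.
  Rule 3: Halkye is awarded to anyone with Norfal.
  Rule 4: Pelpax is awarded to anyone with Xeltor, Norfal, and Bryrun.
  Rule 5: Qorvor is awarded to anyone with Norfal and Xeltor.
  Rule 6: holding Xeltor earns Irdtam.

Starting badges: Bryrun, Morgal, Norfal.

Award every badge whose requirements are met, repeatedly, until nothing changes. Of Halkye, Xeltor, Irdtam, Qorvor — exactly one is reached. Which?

Halkye

With Norfal, Halkye is earned (Rule 3).
Qorvor would need Norfal and Xeltor (Rule 5), but Xeltor is never earned. Irdtam would need Xeltor (Rule 6), but Xeltor is never earned. Xeltor would need Irdtam and Morgal (Rule 2), but Irdtam is never earned.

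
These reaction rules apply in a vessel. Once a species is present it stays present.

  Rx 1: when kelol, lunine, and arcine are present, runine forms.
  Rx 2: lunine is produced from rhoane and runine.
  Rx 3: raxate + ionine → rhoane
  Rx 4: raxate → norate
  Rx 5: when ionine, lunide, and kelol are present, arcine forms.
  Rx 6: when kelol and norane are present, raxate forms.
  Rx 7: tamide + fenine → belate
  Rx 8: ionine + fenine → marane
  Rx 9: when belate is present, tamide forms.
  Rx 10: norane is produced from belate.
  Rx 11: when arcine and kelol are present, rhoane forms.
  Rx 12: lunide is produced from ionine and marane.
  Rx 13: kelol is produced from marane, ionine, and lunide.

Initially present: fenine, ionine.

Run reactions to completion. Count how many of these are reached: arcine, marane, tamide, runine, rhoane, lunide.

4

ionine and fenine present → marane forms (Rx 8).
ionine and marane present → lunide forms (Rx 12).
marane, ionine, and lunide present → kelol forms (Rx 13).
ionine, lunide, and kelol present → arcine forms (Rx 5).
arcine and kelol present → rhoane forms (Rx 11).
arcine: reached.
marane: reached.
tamide would need belate (Rx 9), but belate never forms.
runine would need kelol, lunine, and arcine (Rx 1), but lunine never forms.
rhoane: reached.
lunide: reached.
Reached: arcine, marane, rhoane, and lunide — 4 of the 6.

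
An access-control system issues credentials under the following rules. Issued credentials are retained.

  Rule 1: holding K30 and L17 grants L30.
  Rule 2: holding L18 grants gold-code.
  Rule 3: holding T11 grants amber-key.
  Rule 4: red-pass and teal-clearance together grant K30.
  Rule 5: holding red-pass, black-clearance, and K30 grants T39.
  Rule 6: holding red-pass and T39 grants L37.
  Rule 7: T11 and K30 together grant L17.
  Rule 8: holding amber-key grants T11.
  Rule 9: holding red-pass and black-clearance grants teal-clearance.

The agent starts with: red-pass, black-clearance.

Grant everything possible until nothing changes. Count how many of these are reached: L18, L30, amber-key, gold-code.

No rule produces L18, and it is not given.
L30 would need K30 and L17 (Rule 1), but L17 is never granted.
amber-key would need T11 (Rule 3), but T11 is never granted.
gold-code would need L18 (Rule 2), but L18 is never granted.
None of the 4 are reached.

0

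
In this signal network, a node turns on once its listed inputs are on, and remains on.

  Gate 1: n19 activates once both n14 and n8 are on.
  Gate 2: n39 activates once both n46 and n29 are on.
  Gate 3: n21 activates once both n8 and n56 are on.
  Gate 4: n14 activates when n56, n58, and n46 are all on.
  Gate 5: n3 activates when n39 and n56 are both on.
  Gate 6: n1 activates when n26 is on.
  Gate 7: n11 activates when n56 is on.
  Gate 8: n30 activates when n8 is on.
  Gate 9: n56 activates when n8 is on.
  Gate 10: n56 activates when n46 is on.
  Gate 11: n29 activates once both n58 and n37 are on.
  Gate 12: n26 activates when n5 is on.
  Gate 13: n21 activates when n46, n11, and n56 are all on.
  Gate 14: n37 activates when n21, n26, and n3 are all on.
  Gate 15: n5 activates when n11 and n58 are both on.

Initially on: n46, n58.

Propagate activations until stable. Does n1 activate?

Yes

Gate 10: n46 on → n56 on.
n56 is on, so n11 activates (Gate 7).
n11 and n58 are on, so n5 activates (Gate 15).
Gate 12: n5 on → n26 on.
Gate 6: n26 on → n1 on.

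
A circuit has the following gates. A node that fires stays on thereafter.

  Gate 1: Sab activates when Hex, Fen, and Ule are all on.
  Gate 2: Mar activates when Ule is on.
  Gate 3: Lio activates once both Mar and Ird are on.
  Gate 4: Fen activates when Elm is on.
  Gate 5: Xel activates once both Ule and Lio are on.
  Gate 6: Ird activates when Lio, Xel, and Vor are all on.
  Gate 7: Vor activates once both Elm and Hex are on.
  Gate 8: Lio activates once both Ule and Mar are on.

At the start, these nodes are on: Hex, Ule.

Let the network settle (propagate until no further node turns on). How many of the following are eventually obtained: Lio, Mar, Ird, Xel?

3

Ule is on, so Mar activates (Gate 2).
Gate 8: Ule and Mar on → Lio on.
Gate 5: Ule and Lio on → Xel on.
Lio: reached.
Mar: reached.
Ird would need Lio, Xel, and Vor (Gate 6), but Vor never turns on.
Xel: reached.
Reached: Lio, Mar, and Xel — 3 of the 4.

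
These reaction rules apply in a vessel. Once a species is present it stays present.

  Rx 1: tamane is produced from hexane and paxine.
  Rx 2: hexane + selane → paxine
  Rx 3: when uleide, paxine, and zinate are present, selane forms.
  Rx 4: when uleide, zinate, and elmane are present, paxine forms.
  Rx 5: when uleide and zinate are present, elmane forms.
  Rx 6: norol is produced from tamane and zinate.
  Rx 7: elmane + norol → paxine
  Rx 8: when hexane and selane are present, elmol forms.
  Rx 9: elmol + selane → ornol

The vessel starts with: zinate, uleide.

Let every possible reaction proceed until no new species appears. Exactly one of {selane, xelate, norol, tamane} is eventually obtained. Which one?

selane

uleide and zinate present → elmane forms (Rx 5).
uleide, zinate, and elmane present → paxine forms (Rx 4).
uleide, paxine, and zinate present → selane forms (Rx 3).
No rule produces xelate, and it is not given. norol would need tamane and zinate (Rx 6), but tamane never forms. tamane would need hexane and paxine (Rx 1), but hexane never forms.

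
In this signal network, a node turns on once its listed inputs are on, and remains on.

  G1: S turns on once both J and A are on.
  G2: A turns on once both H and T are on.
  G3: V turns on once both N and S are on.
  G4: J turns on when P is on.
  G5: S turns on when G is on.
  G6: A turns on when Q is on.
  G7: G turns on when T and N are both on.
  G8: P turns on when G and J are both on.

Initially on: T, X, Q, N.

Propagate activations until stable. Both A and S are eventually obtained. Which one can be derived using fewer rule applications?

A: G6: Q on → A on. [1 rule application]
S: T and N are on, so G turns on (G7). G is on, so S turns on (G5). [2 rule applications]
A needs fewer.

A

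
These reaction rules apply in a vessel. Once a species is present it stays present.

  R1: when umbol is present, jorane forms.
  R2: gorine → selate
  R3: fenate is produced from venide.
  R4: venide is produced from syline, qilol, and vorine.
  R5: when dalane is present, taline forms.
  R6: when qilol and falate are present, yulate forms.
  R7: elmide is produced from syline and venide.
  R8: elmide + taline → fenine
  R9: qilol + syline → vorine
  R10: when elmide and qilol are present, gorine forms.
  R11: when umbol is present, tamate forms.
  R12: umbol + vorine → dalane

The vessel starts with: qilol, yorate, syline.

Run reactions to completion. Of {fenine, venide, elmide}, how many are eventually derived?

qilol and syline present → vorine forms (R9).
syline, qilol, and vorine present → venide forms (R4).
syline and venide present → elmide forms (R7).
fenine would need elmide and taline (R8), but taline never forms.
venide: reached.
elmide: reached.
Reached: venide and elmide — 2 of the 3.

2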